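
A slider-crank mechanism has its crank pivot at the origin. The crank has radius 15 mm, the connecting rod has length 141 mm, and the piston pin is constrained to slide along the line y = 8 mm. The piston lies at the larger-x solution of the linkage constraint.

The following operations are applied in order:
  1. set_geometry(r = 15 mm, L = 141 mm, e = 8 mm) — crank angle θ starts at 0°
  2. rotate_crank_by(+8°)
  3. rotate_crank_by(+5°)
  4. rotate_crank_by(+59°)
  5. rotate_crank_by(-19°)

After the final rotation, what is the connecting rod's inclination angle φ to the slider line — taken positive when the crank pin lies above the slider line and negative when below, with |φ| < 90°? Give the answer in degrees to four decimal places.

set_geometry: r = 15 mm, L = 141 mm, e = 8 mm; θ ← 0°
rotate_crank_by(+8°): θ ← 0° +8° = 8°
rotate_crank_by(+5°): θ ← 8° +5° = 13°
rotate_crank_by(+59°): θ ← 13° +59° = 72°
rotate_crank_by(-19°): θ ← 72° -19° = 53°
crank pin P = (r cos θ, r sin θ) = (9.027225, 11.979533)
h = r sin θ − e = 11.979533 − 8 = 3.979533
sin φ = h / L = 3.979533 / 141 = 0.02822364
φ = arcsin(0.02822364) = 1.617310°

1.6173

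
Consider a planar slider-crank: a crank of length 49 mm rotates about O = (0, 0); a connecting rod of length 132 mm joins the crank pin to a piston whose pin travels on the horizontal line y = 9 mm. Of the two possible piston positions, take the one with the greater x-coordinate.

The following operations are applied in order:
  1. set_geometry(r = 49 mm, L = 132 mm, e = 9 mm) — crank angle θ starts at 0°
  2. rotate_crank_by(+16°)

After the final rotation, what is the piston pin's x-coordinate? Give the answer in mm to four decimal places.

set_geometry: r = 49 mm, L = 132 mm, e = 9 mm; θ ← 0°
rotate_crank_by(+16°): θ ← 0° +16° = 16°
crank pin P = (r cos θ, r sin θ) = (47.101823, 13.506230)
h = r sin θ − e = 13.506230 − 9 = 4.506230
x = r cos θ + √(L² − h²) = 47.101823 + √(17424.0 − 20.3061) = 47.101823 + 131.923060 = 179.024884

179.0249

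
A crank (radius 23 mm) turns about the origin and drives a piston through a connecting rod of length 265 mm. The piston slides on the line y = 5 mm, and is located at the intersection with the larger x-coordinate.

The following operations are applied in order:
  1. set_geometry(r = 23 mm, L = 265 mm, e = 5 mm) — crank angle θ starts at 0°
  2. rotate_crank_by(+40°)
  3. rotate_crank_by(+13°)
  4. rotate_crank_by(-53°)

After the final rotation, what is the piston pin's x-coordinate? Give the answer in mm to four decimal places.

287.9528

set_geometry: r = 23 mm, L = 265 mm, e = 5 mm; θ ← 0°
rotate_crank_by(+40°): θ ← 0° +40° = 40°
rotate_crank_by(+13°): θ ← 40° +13° = 53°
rotate_crank_by(-53°): θ ← 53° -53° = 0°
crank pin P = (r cos θ, r sin θ) = (23.000000, 0.000000)
h = r sin θ − e = 0.000000 − 5 = -5.000000
x = r cos θ + √(L² − h²) = 23.000000 + √(70225.0 − 25.0000) = 23.000000 + 264.952826 = 287.952826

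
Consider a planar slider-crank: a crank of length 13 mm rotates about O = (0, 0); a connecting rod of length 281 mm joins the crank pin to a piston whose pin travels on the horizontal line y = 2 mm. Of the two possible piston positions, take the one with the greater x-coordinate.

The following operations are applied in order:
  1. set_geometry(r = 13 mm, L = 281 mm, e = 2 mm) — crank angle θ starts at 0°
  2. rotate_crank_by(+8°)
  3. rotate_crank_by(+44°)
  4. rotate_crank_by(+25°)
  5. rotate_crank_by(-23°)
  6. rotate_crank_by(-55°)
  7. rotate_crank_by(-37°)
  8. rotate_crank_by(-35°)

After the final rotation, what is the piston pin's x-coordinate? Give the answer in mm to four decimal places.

284.4300

set_geometry: r = 13 mm, L = 281 mm, e = 2 mm; θ ← 0°
rotate_crank_by(+8°): θ ← 0° +8° = 8°
rotate_crank_by(+44°): θ ← 8° +44° = 52°
rotate_crank_by(+25°): θ ← 52° +25° = 77°
rotate_crank_by(-23°): θ ← 77° -23° = 54°
rotate_crank_by(-55°): θ ← 54° -55° = -1°
rotate_crank_by(-37°): θ ← -1° -37° = -38°
rotate_crank_by(-35°): θ ← -38° -35° = -73°
crank pin P = (r cos θ, r sin θ) = (3.800832, -12.431962)
h = r sin θ − e = -12.431962 − 2 = -14.431962
x = r cos θ + √(L² − h²) = 3.800832 + √(78961.0 − 208.2815) = 3.800832 + 280.629148 = 284.429980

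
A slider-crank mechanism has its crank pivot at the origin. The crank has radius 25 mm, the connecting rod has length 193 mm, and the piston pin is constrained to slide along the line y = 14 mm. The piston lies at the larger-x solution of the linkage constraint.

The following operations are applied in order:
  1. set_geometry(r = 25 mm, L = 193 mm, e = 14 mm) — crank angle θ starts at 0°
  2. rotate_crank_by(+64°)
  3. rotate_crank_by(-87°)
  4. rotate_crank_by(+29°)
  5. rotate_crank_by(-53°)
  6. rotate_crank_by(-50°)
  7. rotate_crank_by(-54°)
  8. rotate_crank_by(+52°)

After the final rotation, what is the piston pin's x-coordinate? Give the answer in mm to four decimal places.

185.1709

set_geometry: r = 25 mm, L = 193 mm, e = 14 mm; θ ← 0°
rotate_crank_by(+64°): θ ← 0° +64° = 64°
rotate_crank_by(-87°): θ ← 64° -87° = -23°
rotate_crank_by(+29°): θ ← -23° +29° = 6°
rotate_crank_by(-53°): θ ← 6° -53° = -47°
rotate_crank_by(-50°): θ ← -47° -50° = -97°
rotate_crank_by(-54°): θ ← -97° -54° = -151°
rotate_crank_by(+52°): θ ← -151° +52° = -99°
crank pin P = (r cos θ, r sin θ) = (-3.910862, -24.692209)
h = r sin θ − e = -24.692209 − 14 = -38.692209
x = r cos θ + √(L² − h²) = -3.910862 + √(37249.0 − 1497.0870) = -3.910862 + 189.081763 = 185.170901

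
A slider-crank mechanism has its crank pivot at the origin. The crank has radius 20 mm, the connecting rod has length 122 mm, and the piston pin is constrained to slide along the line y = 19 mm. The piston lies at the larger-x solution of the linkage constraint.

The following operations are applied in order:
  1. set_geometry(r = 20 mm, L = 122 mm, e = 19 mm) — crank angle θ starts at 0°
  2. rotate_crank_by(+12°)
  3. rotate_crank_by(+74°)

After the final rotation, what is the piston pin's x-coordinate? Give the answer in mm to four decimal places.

123.3914

set_geometry: r = 20 mm, L = 122 mm, e = 19 mm; θ ← 0°
rotate_crank_by(+12°): θ ← 0° +12° = 12°
rotate_crank_by(+74°): θ ← 12° +74° = 86°
crank pin P = (r cos θ, r sin θ) = (1.395129, 19.951281)
h = r sin θ − e = 19.951281 − 19 = 0.951281
x = r cos θ + √(L² − h²) = 1.395129 + √(14884.0 − 0.9049) = 1.395129 + 121.996291 = 123.391421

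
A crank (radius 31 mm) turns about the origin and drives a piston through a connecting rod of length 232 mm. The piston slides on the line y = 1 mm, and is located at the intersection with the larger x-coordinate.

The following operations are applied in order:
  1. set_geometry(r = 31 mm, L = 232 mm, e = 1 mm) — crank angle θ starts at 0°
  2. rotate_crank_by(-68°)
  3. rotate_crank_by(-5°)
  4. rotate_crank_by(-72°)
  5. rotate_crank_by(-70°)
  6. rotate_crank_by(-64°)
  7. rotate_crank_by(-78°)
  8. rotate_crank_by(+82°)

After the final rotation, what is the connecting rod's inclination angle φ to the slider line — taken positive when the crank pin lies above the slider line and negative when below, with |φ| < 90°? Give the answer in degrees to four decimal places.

7.4004

set_geometry: r = 31 mm, L = 232 mm, e = 1 mm; θ ← 0°
rotate_crank_by(-68°): θ ← 0° -68° = -68°
rotate_crank_by(-5°): θ ← -68° -5° = -73°
rotate_crank_by(-72°): θ ← -73° -72° = -145°
rotate_crank_by(-70°): θ ← -145° -70° = -215°
rotate_crank_by(-64°): θ ← -215° -64° = -279°
rotate_crank_by(-78°): θ ← -279° -78° = -357°
rotate_crank_by(+82°): θ ← -357° +82° = -275°
crank pin P = (r cos θ, r sin θ) = (2.701828, 30.882036)
h = r sin θ − e = 30.882036 − 1 = 29.882036
sin φ = h / L = 29.882036 / 232 = 0.12880188
φ = arcsin(0.12880188) = 7.400363°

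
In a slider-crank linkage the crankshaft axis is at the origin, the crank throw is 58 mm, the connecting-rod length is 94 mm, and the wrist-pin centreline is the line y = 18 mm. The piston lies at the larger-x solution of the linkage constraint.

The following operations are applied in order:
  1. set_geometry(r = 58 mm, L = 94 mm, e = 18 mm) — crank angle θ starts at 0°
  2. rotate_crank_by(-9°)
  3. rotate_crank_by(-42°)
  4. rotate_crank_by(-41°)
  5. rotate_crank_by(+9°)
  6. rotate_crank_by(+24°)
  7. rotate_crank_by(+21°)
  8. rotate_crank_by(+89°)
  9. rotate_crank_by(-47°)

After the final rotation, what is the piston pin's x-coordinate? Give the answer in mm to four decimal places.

set_geometry: r = 58 mm, L = 94 mm, e = 18 mm; θ ← 0°
rotate_crank_by(-9°): θ ← 0° -9° = -9°
rotate_crank_by(-42°): θ ← -9° -42° = -51°
rotate_crank_by(-41°): θ ← -51° -41° = -92°
rotate_crank_by(+9°): θ ← -92° +9° = -83°
rotate_crank_by(+24°): θ ← -83° +24° = -59°
rotate_crank_by(+21°): θ ← -59° +21° = -38°
rotate_crank_by(+89°): θ ← -38° +89° = 51°
rotate_crank_by(-47°): θ ← 51° -47° = 4°
crank pin P = (r cos θ, r sin θ) = (57.858715, 4.045875)
h = r sin θ − e = 4.045875 − 18 = -13.954125
x = r cos θ + √(L² − h²) = 57.858715 + √(8836.0 − 194.7176) = 57.858715 + 92.958498 = 150.817213

150.8172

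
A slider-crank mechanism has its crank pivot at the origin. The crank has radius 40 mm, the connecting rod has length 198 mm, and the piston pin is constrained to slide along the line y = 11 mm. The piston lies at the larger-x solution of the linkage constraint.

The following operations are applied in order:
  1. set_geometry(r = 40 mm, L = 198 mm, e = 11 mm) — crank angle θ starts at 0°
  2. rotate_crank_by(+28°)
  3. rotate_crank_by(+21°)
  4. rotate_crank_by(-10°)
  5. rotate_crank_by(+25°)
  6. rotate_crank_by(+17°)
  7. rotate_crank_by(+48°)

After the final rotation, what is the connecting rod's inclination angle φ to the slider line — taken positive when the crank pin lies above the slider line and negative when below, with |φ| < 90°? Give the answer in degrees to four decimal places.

set_geometry: r = 40 mm, L = 198 mm, e = 11 mm; θ ← 0°
rotate_crank_by(+28°): θ ← 0° +28° = 28°
rotate_crank_by(+21°): θ ← 28° +21° = 49°
rotate_crank_by(-10°): θ ← 49° -10° = 39°
rotate_crank_by(+25°): θ ← 39° +25° = 64°
rotate_crank_by(+17°): θ ← 64° +17° = 81°
rotate_crank_by(+48°): θ ← 81° +48° = 129°
crank pin P = (r cos θ, r sin θ) = (-25.172816, 31.085838)
h = r sin θ − e = 31.085838 − 11 = 20.085838
sin φ = h / L = 20.085838 / 198 = 0.10144363
φ = arcsin(0.10144363) = 5.822307°

5.8223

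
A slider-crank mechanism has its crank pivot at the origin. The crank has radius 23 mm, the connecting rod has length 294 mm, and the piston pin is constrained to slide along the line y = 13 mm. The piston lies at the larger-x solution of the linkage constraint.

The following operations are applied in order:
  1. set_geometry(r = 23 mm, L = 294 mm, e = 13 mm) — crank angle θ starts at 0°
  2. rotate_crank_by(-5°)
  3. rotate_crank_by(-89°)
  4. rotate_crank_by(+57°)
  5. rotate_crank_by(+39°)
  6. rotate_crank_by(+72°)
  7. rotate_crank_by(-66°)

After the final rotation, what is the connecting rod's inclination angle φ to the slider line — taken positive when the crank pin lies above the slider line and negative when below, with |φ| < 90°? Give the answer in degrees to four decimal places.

-1.9100

set_geometry: r = 23 mm, L = 294 mm, e = 13 mm; θ ← 0°
rotate_crank_by(-5°): θ ← 0° -5° = -5°
rotate_crank_by(-89°): θ ← -5° -89° = -94°
rotate_crank_by(+57°): θ ← -94° +57° = -37°
rotate_crank_by(+39°): θ ← -37° +39° = 2°
rotate_crank_by(+72°): θ ← 2° +72° = 74°
rotate_crank_by(-66°): θ ← 74° -66° = 8°
crank pin P = (r cos θ, r sin θ) = (22.776166, 3.200981)
h = r sin θ − e = 3.200981 − 13 = -9.799019
sin φ = h / L = -9.799019 / 294 = -0.03333000
φ = arcsin(-0.03333000) = -1.910022°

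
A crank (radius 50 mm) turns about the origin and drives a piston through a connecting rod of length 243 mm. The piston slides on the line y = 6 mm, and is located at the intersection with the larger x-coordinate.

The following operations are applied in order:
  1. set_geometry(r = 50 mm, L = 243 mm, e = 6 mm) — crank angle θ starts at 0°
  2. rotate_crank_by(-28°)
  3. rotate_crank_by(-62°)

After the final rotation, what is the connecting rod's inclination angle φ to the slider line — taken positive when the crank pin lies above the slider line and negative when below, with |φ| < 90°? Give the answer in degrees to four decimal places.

-13.3237

set_geometry: r = 50 mm, L = 243 mm, e = 6 mm; θ ← 0°
rotate_crank_by(-28°): θ ← 0° -28° = -28°
rotate_crank_by(-62°): θ ← -28° -62° = -90°
crank pin P = (r cos θ, r sin θ) = (0.000000, -50.000000)
h = r sin θ − e = -50.000000 − 6 = -56.000000
sin φ = h / L = -56.000000 / 243 = -0.23045267
φ = arcsin(-0.23045267) = -13.323724°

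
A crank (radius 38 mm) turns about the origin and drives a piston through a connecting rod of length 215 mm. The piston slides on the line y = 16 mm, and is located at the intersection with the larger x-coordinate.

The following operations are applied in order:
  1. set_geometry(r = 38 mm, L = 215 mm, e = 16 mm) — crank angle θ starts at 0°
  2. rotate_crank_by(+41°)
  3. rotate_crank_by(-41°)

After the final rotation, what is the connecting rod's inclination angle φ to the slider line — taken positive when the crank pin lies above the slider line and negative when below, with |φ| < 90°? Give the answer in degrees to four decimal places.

-4.2678

set_geometry: r = 38 mm, L = 215 mm, e = 16 mm; θ ← 0°
rotate_crank_by(+41°): θ ← 0° +41° = 41°
rotate_crank_by(-41°): θ ← 41° -41° = 0°
crank pin P = (r cos θ, r sin θ) = (38.000000, 0.000000)
h = r sin θ − e = 0.000000 − 16 = -16.000000
sin φ = h / L = -16.000000 / 215 = -0.07441860
φ = arcsin(-0.07441860) = -4.267817°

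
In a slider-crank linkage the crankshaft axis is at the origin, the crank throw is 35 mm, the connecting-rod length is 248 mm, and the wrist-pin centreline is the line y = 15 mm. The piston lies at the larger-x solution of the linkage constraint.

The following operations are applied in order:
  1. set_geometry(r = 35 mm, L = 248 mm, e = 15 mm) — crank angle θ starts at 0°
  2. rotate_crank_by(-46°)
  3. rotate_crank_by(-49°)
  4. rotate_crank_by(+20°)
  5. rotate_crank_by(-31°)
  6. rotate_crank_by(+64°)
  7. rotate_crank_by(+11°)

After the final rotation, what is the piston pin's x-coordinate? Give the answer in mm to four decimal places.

set_geometry: r = 35 mm, L = 248 mm, e = 15 mm; θ ← 0°
rotate_crank_by(-46°): θ ← 0° -46° = -46°
rotate_crank_by(-49°): θ ← -46° -49° = -95°
rotate_crank_by(+20°): θ ← -95° +20° = -75°
rotate_crank_by(-31°): θ ← -75° -31° = -106°
rotate_crank_by(+64°): θ ← -106° +64° = -42°
rotate_crank_by(+11°): θ ← -42° +11° = -31°
crank pin P = (r cos θ, r sin θ) = (30.000856, -18.026333)
h = r sin θ − e = -18.026333 − 15 = -33.026333
x = r cos θ + √(L² − h²) = 30.000856 + √(61504.0 − 1090.7386) = 30.000856 + 245.791093 = 275.791948

275.7919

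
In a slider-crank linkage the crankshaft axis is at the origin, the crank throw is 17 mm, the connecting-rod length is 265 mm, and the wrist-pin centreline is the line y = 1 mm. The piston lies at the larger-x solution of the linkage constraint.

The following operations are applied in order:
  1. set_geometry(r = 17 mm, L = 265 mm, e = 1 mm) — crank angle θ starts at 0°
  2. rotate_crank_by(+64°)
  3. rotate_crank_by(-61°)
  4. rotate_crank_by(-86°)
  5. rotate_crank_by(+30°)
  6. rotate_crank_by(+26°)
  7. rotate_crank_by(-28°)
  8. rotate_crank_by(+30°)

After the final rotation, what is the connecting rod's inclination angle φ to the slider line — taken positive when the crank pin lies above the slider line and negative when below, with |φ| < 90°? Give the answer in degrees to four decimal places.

-1.7699

set_geometry: r = 17 mm, L = 265 mm, e = 1 mm; θ ← 0°
rotate_crank_by(+64°): θ ← 0° +64° = 64°
rotate_crank_by(-61°): θ ← 64° -61° = 3°
rotate_crank_by(-86°): θ ← 3° -86° = -83°
rotate_crank_by(+30°): θ ← -83° +30° = -53°
rotate_crank_by(+26°): θ ← -53° +26° = -27°
rotate_crank_by(-28°): θ ← -27° -28° = -55°
rotate_crank_by(+30°): θ ← -55° +30° = -25°
crank pin P = (r cos θ, r sin θ) = (15.407232, -7.184510)
h = r sin θ − e = -7.184510 − 1 = -8.184510
sin φ = h / L = -8.184510 / 265 = -0.03088495
φ = arcsin(-0.03088495) = -1.769858°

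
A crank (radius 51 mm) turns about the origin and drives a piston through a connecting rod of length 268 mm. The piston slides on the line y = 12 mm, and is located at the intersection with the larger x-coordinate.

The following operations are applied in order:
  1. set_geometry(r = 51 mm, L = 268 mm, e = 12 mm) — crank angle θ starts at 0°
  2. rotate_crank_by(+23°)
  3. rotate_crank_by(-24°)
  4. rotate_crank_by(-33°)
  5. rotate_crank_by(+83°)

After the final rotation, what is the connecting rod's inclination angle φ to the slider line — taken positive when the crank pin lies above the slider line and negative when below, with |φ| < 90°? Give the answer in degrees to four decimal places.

5.6726

set_geometry: r = 51 mm, L = 268 mm, e = 12 mm; θ ← 0°
rotate_crank_by(+23°): θ ← 0° +23° = 23°
rotate_crank_by(-24°): θ ← 23° -24° = -1°
rotate_crank_by(-33°): θ ← -1° -33° = -34°
rotate_crank_by(+83°): θ ← -34° +83° = 49°
crank pin P = (r cos θ, r sin θ) = (33.459010, 38.490189)
h = r sin θ − e = 38.490189 − 12 = 26.490189
sin φ = h / L = 26.490189 / 268 = 0.09884399
φ = arcsin(0.09884399) = 5.672606°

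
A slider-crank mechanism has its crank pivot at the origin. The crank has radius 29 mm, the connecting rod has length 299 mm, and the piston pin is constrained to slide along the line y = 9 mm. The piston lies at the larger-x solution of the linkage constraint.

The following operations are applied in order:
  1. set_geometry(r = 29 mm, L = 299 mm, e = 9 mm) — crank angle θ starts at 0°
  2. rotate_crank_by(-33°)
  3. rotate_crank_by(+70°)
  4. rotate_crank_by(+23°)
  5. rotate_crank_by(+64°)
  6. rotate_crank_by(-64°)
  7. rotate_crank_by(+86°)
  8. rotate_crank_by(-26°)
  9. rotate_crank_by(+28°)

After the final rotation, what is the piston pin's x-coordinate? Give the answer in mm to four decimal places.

set_geometry: r = 29 mm, L = 299 mm, e = 9 mm; θ ← 0°
rotate_crank_by(-33°): θ ← 0° -33° = -33°
rotate_crank_by(+70°): θ ← -33° +70° = 37°
rotate_crank_by(+23°): θ ← 37° +23° = 60°
rotate_crank_by(+64°): θ ← 60° +64° = 124°
rotate_crank_by(-64°): θ ← 124° -64° = 60°
rotate_crank_by(+86°): θ ← 60° +86° = 146°
rotate_crank_by(-26°): θ ← 146° -26° = 120°
rotate_crank_by(+28°): θ ← 120° +28° = 148°
crank pin P = (r cos θ, r sin θ) = (-24.593395, 15.367659)
h = r sin θ − e = 15.367659 − 9 = 6.367659
x = r cos θ + √(L² − h²) = -24.593395 + √(89401.0 − 40.5471) = -24.593395 + 298.932188 = 274.338793

274.3388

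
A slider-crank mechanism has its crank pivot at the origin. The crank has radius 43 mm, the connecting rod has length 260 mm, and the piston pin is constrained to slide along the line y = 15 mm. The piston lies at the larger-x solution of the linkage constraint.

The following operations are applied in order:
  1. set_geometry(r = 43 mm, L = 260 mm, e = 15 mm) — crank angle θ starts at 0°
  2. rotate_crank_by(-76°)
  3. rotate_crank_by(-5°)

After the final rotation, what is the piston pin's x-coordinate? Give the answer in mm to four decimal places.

set_geometry: r = 43 mm, L = 260 mm, e = 15 mm; θ ← 0°
rotate_crank_by(-76°): θ ← 0° -76° = -76°
rotate_crank_by(-5°): θ ← -76° -5° = -81°
crank pin P = (r cos θ, r sin θ) = (6.726682, -42.470599)
h = r sin θ − e = -42.470599 − 15 = -57.470599
x = r cos θ + √(L² − h²) = 6.726682 + √(67600.0 − 3302.8697) = 6.726682 + 253.568788 = 260.295470

260.2955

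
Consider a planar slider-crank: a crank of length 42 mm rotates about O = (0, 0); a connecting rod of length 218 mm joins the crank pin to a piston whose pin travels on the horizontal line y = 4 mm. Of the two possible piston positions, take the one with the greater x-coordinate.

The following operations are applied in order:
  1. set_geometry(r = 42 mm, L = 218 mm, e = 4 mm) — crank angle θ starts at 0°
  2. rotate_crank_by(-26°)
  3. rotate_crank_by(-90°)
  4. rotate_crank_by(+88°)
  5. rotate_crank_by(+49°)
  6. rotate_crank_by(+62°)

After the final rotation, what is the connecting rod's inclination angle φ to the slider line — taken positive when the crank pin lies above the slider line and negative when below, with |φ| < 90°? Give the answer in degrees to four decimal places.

set_geometry: r = 42 mm, L = 218 mm, e = 4 mm; θ ← 0°
rotate_crank_by(-26°): θ ← 0° -26° = -26°
rotate_crank_by(-90°): θ ← -26° -90° = -116°
rotate_crank_by(+88°): θ ← -116° +88° = -28°
rotate_crank_by(+49°): θ ← -28° +49° = 21°
rotate_crank_by(+62°): θ ← 21° +62° = 83°
crank pin P = (r cos θ, r sin θ) = (5.118512, 41.686938)
h = r sin θ − e = 41.686938 − 4 = 37.686938
sin φ = h / L = 37.686938 / 218 = 0.17287586
φ = arcsin(0.17287586) = 9.955070°

9.9551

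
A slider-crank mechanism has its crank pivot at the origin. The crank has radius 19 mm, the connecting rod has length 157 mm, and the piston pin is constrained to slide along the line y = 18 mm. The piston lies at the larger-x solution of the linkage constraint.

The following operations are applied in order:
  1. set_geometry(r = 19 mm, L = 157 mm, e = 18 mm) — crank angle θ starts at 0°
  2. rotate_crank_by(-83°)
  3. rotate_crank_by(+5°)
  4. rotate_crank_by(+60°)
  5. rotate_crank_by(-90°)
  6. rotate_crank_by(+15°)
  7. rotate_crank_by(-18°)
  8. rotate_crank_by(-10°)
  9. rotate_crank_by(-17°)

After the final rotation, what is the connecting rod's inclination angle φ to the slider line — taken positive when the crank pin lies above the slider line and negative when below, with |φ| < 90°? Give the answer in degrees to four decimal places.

-11.2814

set_geometry: r = 19 mm, L = 157 mm, e = 18 mm; θ ← 0°
rotate_crank_by(-83°): θ ← 0° -83° = -83°
rotate_crank_by(+5°): θ ← -83° +5° = -78°
rotate_crank_by(+60°): θ ← -78° +60° = -18°
rotate_crank_by(-90°): θ ← -18° -90° = -108°
rotate_crank_by(+15°): θ ← -108° +15° = -93°
rotate_crank_by(-18°): θ ← -93° -18° = -111°
rotate_crank_by(-10°): θ ← -111° -10° = -121°
rotate_crank_by(-17°): θ ← -121° -17° = -138°
crank pin P = (r cos θ, r sin θ) = (-14.119752, -12.713482)
h = r sin θ − e = -12.713482 − 18 = -30.713482
sin φ = h / L = -30.713482 / 157 = -0.19562727
φ = arcsin(-0.19562727) = -11.281369°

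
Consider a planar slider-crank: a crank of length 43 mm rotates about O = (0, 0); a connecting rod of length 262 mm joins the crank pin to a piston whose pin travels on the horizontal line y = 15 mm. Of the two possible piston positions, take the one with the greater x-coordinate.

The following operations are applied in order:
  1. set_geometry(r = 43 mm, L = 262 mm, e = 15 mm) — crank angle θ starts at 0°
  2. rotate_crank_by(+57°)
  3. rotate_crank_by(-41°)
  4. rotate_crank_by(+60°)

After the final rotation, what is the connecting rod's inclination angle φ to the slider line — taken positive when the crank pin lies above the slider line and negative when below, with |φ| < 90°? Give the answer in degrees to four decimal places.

set_geometry: r = 43 mm, L = 262 mm, e = 15 mm; θ ← 0°
rotate_crank_by(+57°): θ ← 0° +57° = 57°
rotate_crank_by(-41°): θ ← 57° -41° = 16°
rotate_crank_by(+60°): θ ← 16° +60° = 76°
crank pin P = (r cos θ, r sin θ) = (10.402642, 41.722716)
h = r sin θ − e = 41.722716 − 15 = 26.722716
sin φ = h / L = 26.722716 / 262 = 0.10199510
φ = arcsin(0.10199510) = 5.854069°

5.8541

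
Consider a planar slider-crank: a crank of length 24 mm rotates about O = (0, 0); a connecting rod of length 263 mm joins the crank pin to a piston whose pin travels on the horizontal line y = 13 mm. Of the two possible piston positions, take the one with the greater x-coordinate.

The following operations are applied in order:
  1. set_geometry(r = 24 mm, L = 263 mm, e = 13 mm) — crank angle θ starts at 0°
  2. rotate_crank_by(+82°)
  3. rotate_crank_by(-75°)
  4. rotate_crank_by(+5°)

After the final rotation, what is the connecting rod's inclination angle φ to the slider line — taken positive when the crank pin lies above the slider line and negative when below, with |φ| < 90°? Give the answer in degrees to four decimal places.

-1.7453

set_geometry: r = 24 mm, L = 263 mm, e = 13 mm; θ ← 0°
rotate_crank_by(+82°): θ ← 0° +82° = 82°
rotate_crank_by(-75°): θ ← 82° -75° = 7°
rotate_crank_by(+5°): θ ← 7° +5° = 12°
crank pin P = (r cos θ, r sin θ) = (23.475542, 4.989881)
h = r sin θ − e = 4.989881 − 13 = -8.010119
sin φ = h / L = -8.010119 / 263 = -0.03045673
φ = arcsin(-0.03045673) = -1.745312°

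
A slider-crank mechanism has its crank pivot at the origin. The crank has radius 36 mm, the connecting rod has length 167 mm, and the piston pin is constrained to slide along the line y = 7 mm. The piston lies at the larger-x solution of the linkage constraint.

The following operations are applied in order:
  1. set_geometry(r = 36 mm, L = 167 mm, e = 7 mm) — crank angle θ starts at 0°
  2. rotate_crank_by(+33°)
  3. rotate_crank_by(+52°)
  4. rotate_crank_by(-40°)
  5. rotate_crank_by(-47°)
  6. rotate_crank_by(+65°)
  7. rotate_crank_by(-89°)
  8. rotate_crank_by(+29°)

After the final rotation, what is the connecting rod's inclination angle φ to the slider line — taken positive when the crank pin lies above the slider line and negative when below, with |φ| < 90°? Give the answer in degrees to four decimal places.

-1.7555

set_geometry: r = 36 mm, L = 167 mm, e = 7 mm; θ ← 0°
rotate_crank_by(+33°): θ ← 0° +33° = 33°
rotate_crank_by(+52°): θ ← 33° +52° = 85°
rotate_crank_by(-40°): θ ← 85° -40° = 45°
rotate_crank_by(-47°): θ ← 45° -47° = -2°
rotate_crank_by(+65°): θ ← -2° +65° = 63°
rotate_crank_by(-89°): θ ← 63° -89° = -26°
rotate_crank_by(+29°): θ ← -26° +29° = 3°
crank pin P = (r cos θ, r sin θ) = (35.950663, 1.884094)
h = r sin θ − e = 1.884094 − 7 = -5.115906
sin φ = h / L = -5.115906 / 167 = -0.03063417
φ = arcsin(-0.03063417) = -1.755483°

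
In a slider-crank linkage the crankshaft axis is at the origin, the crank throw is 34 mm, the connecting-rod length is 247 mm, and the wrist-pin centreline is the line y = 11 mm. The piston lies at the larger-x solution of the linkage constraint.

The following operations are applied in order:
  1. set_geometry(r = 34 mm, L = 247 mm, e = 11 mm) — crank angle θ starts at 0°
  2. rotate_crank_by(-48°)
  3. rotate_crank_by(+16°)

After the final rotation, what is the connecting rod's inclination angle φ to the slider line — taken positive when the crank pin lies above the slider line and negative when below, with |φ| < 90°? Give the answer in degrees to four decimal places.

-6.7466

set_geometry: r = 34 mm, L = 247 mm, e = 11 mm; θ ← 0°
rotate_crank_by(-48°): θ ← 0° -48° = -48°
rotate_crank_by(+16°): θ ← -48° +16° = -32°
crank pin P = (r cos θ, r sin θ) = (28.833635, -18.017255)
h = r sin θ − e = -18.017255 − 11 = -29.017255
sin φ = h / L = -29.017255 / 247 = -0.11747877
φ = arcsin(-0.11747877) = -6.746617°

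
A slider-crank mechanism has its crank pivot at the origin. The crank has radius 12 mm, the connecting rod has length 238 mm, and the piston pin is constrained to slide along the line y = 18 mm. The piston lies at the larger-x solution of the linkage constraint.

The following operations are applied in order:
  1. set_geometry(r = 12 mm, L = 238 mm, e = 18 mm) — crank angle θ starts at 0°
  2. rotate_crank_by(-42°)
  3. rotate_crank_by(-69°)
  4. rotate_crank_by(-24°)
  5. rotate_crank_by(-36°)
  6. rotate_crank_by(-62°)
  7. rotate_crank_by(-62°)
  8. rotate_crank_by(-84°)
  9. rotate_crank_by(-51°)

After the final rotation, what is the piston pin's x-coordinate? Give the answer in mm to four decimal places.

240.2967

set_geometry: r = 12 mm, L = 238 mm, e = 18 mm; θ ← 0°
rotate_crank_by(-42°): θ ← 0° -42° = -42°
rotate_crank_by(-69°): θ ← -42° -69° = -111°
rotate_crank_by(-24°): θ ← -111° -24° = -135°
rotate_crank_by(-36°): θ ← -135° -36° = -171°
rotate_crank_by(-62°): θ ← -171° -62° = -233°
rotate_crank_by(-62°): θ ← -233° -62° = -295°
rotate_crank_by(-84°): θ ← -295° -84° = -379°
rotate_crank_by(-51°): θ ← -379° -51° = -430°
crank pin P = (r cos θ, r sin θ) = (4.104242, -11.276311)
h = r sin θ − e = -11.276311 − 18 = -29.276311
x = r cos θ + √(L² − h²) = 4.104242 + √(56644.0 − 857.1024) = 4.104242 + 236.192501 = 240.296743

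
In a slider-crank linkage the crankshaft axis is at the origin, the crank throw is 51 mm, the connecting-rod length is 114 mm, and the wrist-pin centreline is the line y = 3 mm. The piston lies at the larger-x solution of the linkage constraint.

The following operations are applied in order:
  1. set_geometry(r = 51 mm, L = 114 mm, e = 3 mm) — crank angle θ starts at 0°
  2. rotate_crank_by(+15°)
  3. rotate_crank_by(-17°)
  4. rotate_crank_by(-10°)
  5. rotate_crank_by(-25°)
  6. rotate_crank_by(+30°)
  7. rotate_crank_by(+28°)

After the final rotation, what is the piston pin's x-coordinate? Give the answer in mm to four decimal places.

set_geometry: r = 51 mm, L = 114 mm, e = 3 mm; θ ← 0°
rotate_crank_by(+15°): θ ← 0° +15° = 15°
rotate_crank_by(-17°): θ ← 15° -17° = -2°
rotate_crank_by(-10°): θ ← -2° -10° = -12°
rotate_crank_by(-25°): θ ← -12° -25° = -37°
rotate_crank_by(+30°): θ ← -37° +30° = -7°
rotate_crank_by(+28°): θ ← -7° +28° = 21°
crank pin P = (r cos θ, r sin θ) = (47.612602, 18.276765)
h = r sin θ − e = 18.276765 − 3 = 15.276765
x = r cos θ + √(L² − h²) = 47.612602 + √(12996.0 − 233.3796) = 47.612602 + 112.971768 = 160.584370

160.5844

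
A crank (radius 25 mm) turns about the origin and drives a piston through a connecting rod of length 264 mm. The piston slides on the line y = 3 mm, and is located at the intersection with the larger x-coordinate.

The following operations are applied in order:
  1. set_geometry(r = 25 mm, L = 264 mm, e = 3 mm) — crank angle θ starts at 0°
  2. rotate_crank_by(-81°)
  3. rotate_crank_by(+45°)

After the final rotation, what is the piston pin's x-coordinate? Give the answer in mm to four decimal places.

set_geometry: r = 25 mm, L = 264 mm, e = 3 mm; θ ← 0°
rotate_crank_by(-81°): θ ← 0° -81° = -81°
rotate_crank_by(+45°): θ ← -81° +45° = -36°
crank pin P = (r cos θ, r sin θ) = (20.225425, -14.694631)
h = r sin θ − e = -14.694631 − 3 = -17.694631
x = r cos θ + √(L² − h²) = 20.225425 + √(69696.0 − 313.1000) = 20.225425 + 263.406340 = 283.631765

283.6318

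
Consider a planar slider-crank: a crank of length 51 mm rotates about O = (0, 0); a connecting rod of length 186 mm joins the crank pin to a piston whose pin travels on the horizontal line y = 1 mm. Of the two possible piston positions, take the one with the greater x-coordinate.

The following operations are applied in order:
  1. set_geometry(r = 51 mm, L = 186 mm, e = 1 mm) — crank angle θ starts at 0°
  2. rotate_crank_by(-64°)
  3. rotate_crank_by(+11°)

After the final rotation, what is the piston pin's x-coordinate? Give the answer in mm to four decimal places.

set_geometry: r = 51 mm, L = 186 mm, e = 1 mm; θ ← 0°
rotate_crank_by(-64°): θ ← 0° -64° = -64°
rotate_crank_by(+11°): θ ← -64° +11° = -53°
crank pin P = (r cos θ, r sin θ) = (30.692566, -40.730411)
h = r sin θ − e = -40.730411 − 1 = -41.730411
x = r cos θ + √(L² − h²) = 30.692566 + √(34596.0 − 1741.4272) = 30.692566 + 181.258304 = 211.950870

211.9509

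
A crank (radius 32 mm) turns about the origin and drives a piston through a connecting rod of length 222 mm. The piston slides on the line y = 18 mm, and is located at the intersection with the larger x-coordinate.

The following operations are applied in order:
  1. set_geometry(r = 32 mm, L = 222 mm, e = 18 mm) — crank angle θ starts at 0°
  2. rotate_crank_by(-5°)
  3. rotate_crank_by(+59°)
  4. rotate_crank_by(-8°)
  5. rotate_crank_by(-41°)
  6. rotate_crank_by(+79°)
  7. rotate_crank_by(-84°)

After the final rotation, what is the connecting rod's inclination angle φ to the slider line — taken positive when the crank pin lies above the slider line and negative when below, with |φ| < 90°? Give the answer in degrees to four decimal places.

-4.6507

set_geometry: r = 32 mm, L = 222 mm, e = 18 mm; θ ← 0°
rotate_crank_by(-5°): θ ← 0° -5° = -5°
rotate_crank_by(+59°): θ ← -5° +59° = 54°
rotate_crank_by(-8°): θ ← 54° -8° = 46°
rotate_crank_by(-41°): θ ← 46° -41° = 5°
rotate_crank_by(+79°): θ ← 5° +79° = 84°
rotate_crank_by(-84°): θ ← 84° -84° = 0°
crank pin P = (r cos θ, r sin θ) = (32.000000, 0.000000)
h = r sin θ − e = 0.000000 − 18 = -18.000000
sin φ = h / L = -18.000000 / 222 = -0.08108108
φ = arcsin(-0.08108108) = -4.650709°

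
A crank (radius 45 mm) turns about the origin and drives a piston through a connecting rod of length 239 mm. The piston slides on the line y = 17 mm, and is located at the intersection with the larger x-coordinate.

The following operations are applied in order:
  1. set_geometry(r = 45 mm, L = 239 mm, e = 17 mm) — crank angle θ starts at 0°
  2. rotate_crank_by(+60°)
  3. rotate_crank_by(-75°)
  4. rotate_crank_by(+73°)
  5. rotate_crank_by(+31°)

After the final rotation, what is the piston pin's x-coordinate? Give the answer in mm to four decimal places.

set_geometry: r = 45 mm, L = 239 mm, e = 17 mm; θ ← 0°
rotate_crank_by(+60°): θ ← 0° +60° = 60°
rotate_crank_by(-75°): θ ← 60° -75° = -15°
rotate_crank_by(+73°): θ ← -15° +73° = 58°
rotate_crank_by(+31°): θ ← 58° +31° = 89°
crank pin P = (r cos θ, r sin θ) = (0.785358, 44.993146)
h = r sin θ − e = 44.993146 − 17 = 27.993146
x = r cos θ + √(L² − h²) = 0.785358 + √(57121.0 − 783.6162) = 0.785358 + 237.354974 = 238.140332

238.1403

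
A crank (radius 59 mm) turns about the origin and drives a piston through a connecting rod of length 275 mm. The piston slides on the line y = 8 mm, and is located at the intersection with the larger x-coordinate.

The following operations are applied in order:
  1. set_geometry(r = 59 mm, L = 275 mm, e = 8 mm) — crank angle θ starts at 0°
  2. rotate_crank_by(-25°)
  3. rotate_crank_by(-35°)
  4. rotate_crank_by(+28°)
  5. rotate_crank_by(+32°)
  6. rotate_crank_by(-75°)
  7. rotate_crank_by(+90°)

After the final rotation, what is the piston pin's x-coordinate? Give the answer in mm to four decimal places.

331.8935

set_geometry: r = 59 mm, L = 275 mm, e = 8 mm; θ ← 0°
rotate_crank_by(-25°): θ ← 0° -25° = -25°
rotate_crank_by(-35°): θ ← -25° -35° = -60°
rotate_crank_by(+28°): θ ← -60° +28° = -32°
rotate_crank_by(+32°): θ ← -32° +32° = 0°
rotate_crank_by(-75°): θ ← 0° -75° = -75°
rotate_crank_by(+90°): θ ← -75° +90° = 15°
crank pin P = (r cos θ, r sin θ) = (56.989624, 15.270324)
h = r sin θ − e = 15.270324 − 8 = 7.270324
x = r cos θ + √(L² − h²) = 56.989624 + √(75625.0 − 52.8576) = 56.989624 + 274.903878 = 331.893502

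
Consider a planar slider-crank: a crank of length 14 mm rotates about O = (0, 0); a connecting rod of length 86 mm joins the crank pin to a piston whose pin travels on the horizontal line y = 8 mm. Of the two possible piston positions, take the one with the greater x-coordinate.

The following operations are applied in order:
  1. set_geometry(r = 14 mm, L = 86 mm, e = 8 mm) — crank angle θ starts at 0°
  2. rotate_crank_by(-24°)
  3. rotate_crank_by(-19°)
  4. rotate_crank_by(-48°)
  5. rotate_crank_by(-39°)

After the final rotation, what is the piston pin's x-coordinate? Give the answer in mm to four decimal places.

set_geometry: r = 14 mm, L = 86 mm, e = 8 mm; θ ← 0°
rotate_crank_by(-24°): θ ← 0° -24° = -24°
rotate_crank_by(-19°): θ ← -24° -19° = -43°
rotate_crank_by(-48°): θ ← -43° -48° = -91°
rotate_crank_by(-39°): θ ← -91° -39° = -130°
crank pin P = (r cos θ, r sin θ) = (-8.999027, -10.724622)
h = r sin θ − e = -10.724622 − 8 = -18.724622
x = r cos θ + √(L² − h²) = -8.999027 + √(7396.0 − 350.6115) = -8.999027 + 83.936813 = 74.937786

74.9378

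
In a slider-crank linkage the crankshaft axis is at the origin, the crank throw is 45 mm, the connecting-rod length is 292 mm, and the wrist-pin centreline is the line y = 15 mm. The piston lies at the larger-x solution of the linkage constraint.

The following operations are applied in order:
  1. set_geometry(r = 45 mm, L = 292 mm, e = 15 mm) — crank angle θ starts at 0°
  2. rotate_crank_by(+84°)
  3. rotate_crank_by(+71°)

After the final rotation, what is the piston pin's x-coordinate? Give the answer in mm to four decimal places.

251.1885

set_geometry: r = 45 mm, L = 292 mm, e = 15 mm; θ ← 0°
rotate_crank_by(+84°): θ ← 0° +84° = 84°
rotate_crank_by(+71°): θ ← 84° +71° = 155°
crank pin P = (r cos θ, r sin θ) = (-40.783850, 19.017822)
h = r sin θ − e = 19.017822 − 15 = 4.017822
x = r cos θ + √(L² − h²) = -40.783850 + √(85264.0 − 16.1429) = -40.783850 + 291.972357 = 251.188506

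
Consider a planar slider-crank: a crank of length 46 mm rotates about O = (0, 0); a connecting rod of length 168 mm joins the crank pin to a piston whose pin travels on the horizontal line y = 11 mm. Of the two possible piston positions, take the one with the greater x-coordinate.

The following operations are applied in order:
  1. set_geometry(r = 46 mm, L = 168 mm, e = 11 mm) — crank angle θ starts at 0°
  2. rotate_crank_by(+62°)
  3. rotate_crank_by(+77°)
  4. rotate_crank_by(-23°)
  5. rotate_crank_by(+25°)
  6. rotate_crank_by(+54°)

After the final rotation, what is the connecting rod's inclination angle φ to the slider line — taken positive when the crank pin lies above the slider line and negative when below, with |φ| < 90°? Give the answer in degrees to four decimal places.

-7.8363

set_geometry: r = 46 mm, L = 168 mm, e = 11 mm; θ ← 0°
rotate_crank_by(+62°): θ ← 0° +62° = 62°
rotate_crank_by(+77°): θ ← 62° +77° = 139°
rotate_crank_by(-23°): θ ← 139° -23° = 116°
rotate_crank_by(+25°): θ ← 116° +25° = 141°
rotate_crank_by(+54°): θ ← 141° +54° = 195°
crank pin P = (r cos θ, r sin θ) = (-44.432588, -11.905676)
h = r sin θ − e = -11.905676 − 11 = -22.905676
sin φ = h / L = -22.905676 / 168 = -0.13634331
φ = arcsin(-0.13634331) = -7.836304°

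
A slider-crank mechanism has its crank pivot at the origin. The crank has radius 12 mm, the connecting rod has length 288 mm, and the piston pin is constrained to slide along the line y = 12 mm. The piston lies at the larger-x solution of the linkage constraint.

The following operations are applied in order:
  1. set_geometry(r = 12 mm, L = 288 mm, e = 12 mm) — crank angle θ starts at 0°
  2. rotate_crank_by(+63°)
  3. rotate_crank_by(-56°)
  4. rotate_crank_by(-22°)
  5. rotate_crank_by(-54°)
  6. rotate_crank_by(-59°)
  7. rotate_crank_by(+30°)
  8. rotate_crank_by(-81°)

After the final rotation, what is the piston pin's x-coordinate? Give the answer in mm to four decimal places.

275.7429

set_geometry: r = 12 mm, L = 288 mm, e = 12 mm; θ ← 0°
rotate_crank_by(+63°): θ ← 0° +63° = 63°
rotate_crank_by(-56°): θ ← 63° -56° = 7°
rotate_crank_by(-22°): θ ← 7° -22° = -15°
rotate_crank_by(-54°): θ ← -15° -54° = -69°
rotate_crank_by(-59°): θ ← -69° -59° = -128°
rotate_crank_by(+30°): θ ← -128° +30° = -98°
rotate_crank_by(-81°): θ ← -98° -81° = -179°
crank pin P = (r cos θ, r sin θ) = (-11.998172, -0.209429)
h = r sin θ − e = -0.209429 − 12 = -12.209429
x = r cos θ + √(L² − h²) = -11.998172 + √(82944.0 − 149.0702) = -11.998172 + 287.741081 = 275.742909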